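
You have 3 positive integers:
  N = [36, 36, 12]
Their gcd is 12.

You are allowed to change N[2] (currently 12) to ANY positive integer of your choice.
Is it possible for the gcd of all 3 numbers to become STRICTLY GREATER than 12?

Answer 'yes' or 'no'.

Current gcd = 12
gcd of all OTHER numbers (without N[2]=12): gcd([36, 36]) = 36
The new gcd after any change is gcd(36, new_value).
This can be at most 36.
Since 36 > old gcd 12, the gcd CAN increase (e.g., set N[2] = 36).

Answer: yes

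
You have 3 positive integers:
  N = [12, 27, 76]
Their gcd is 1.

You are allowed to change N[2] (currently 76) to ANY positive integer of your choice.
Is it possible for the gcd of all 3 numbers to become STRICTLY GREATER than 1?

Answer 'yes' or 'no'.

Current gcd = 1
gcd of all OTHER numbers (without N[2]=76): gcd([12, 27]) = 3
The new gcd after any change is gcd(3, new_value).
This can be at most 3.
Since 3 > old gcd 1, the gcd CAN increase (e.g., set N[2] = 3).

Answer: yes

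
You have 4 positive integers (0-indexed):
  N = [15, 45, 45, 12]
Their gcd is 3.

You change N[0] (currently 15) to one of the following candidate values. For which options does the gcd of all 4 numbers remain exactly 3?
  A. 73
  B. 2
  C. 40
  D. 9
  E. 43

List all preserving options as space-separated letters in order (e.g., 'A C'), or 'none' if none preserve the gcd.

Old gcd = 3; gcd of others (without N[0]) = 3
New gcd for candidate v: gcd(3, v). Preserves old gcd iff gcd(3, v) = 3.
  Option A: v=73, gcd(3,73)=1 -> changes
  Option B: v=2, gcd(3,2)=1 -> changes
  Option C: v=40, gcd(3,40)=1 -> changes
  Option D: v=9, gcd(3,9)=3 -> preserves
  Option E: v=43, gcd(3,43)=1 -> changes

Answer: D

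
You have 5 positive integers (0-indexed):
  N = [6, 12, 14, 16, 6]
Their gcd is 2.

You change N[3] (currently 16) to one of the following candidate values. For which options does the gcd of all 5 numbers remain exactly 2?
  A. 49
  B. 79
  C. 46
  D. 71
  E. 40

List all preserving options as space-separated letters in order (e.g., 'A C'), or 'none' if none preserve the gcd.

Answer: C E

Derivation:
Old gcd = 2; gcd of others (without N[3]) = 2
New gcd for candidate v: gcd(2, v). Preserves old gcd iff gcd(2, v) = 2.
  Option A: v=49, gcd(2,49)=1 -> changes
  Option B: v=79, gcd(2,79)=1 -> changes
  Option C: v=46, gcd(2,46)=2 -> preserves
  Option D: v=71, gcd(2,71)=1 -> changes
  Option E: v=40, gcd(2,40)=2 -> preserves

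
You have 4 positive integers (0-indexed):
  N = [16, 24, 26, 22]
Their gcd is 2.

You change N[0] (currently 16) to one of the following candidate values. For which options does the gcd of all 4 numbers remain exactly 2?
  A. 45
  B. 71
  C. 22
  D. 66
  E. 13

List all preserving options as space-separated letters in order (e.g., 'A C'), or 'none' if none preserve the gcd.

Old gcd = 2; gcd of others (without N[0]) = 2
New gcd for candidate v: gcd(2, v). Preserves old gcd iff gcd(2, v) = 2.
  Option A: v=45, gcd(2,45)=1 -> changes
  Option B: v=71, gcd(2,71)=1 -> changes
  Option C: v=22, gcd(2,22)=2 -> preserves
  Option D: v=66, gcd(2,66)=2 -> preserves
  Option E: v=13, gcd(2,13)=1 -> changes

Answer: C D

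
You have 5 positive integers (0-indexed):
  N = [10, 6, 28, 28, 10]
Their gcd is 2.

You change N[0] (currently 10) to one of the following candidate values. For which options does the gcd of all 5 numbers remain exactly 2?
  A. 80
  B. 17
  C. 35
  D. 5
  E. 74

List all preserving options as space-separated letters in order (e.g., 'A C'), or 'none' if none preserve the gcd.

Old gcd = 2; gcd of others (without N[0]) = 2
New gcd for candidate v: gcd(2, v). Preserves old gcd iff gcd(2, v) = 2.
  Option A: v=80, gcd(2,80)=2 -> preserves
  Option B: v=17, gcd(2,17)=1 -> changes
  Option C: v=35, gcd(2,35)=1 -> changes
  Option D: v=5, gcd(2,5)=1 -> changes
  Option E: v=74, gcd(2,74)=2 -> preserves

Answer: A E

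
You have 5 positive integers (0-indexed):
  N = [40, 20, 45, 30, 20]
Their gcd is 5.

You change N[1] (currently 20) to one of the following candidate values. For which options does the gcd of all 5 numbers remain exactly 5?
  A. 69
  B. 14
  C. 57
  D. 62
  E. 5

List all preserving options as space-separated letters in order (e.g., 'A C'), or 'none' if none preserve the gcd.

Old gcd = 5; gcd of others (without N[1]) = 5
New gcd for candidate v: gcd(5, v). Preserves old gcd iff gcd(5, v) = 5.
  Option A: v=69, gcd(5,69)=1 -> changes
  Option B: v=14, gcd(5,14)=1 -> changes
  Option C: v=57, gcd(5,57)=1 -> changes
  Option D: v=62, gcd(5,62)=1 -> changes
  Option E: v=5, gcd(5,5)=5 -> preserves

Answer: E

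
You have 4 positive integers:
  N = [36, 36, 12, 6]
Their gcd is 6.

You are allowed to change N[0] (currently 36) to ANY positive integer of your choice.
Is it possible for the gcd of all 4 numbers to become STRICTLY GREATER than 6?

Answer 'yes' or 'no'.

Current gcd = 6
gcd of all OTHER numbers (without N[0]=36): gcd([36, 12, 6]) = 6
The new gcd after any change is gcd(6, new_value).
This can be at most 6.
Since 6 = old gcd 6, the gcd can only stay the same or decrease.

Answer: no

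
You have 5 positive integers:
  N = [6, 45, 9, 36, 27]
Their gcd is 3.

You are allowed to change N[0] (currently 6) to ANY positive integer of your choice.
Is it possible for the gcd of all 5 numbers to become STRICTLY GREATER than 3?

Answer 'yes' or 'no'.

Answer: yes

Derivation:
Current gcd = 3
gcd of all OTHER numbers (without N[0]=6): gcd([45, 9, 36, 27]) = 9
The new gcd after any change is gcd(9, new_value).
This can be at most 9.
Since 9 > old gcd 3, the gcd CAN increase (e.g., set N[0] = 9).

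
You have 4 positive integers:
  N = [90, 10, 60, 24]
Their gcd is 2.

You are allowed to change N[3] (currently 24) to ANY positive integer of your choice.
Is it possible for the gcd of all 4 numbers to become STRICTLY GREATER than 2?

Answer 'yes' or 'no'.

Current gcd = 2
gcd of all OTHER numbers (without N[3]=24): gcd([90, 10, 60]) = 10
The new gcd after any change is gcd(10, new_value).
This can be at most 10.
Since 10 > old gcd 2, the gcd CAN increase (e.g., set N[3] = 10).

Answer: yes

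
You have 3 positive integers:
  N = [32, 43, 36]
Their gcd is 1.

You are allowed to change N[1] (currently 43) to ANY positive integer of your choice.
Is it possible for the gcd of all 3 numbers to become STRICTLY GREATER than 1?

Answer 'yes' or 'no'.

Answer: yes

Derivation:
Current gcd = 1
gcd of all OTHER numbers (without N[1]=43): gcd([32, 36]) = 4
The new gcd after any change is gcd(4, new_value).
This can be at most 4.
Since 4 > old gcd 1, the gcd CAN increase (e.g., set N[1] = 4).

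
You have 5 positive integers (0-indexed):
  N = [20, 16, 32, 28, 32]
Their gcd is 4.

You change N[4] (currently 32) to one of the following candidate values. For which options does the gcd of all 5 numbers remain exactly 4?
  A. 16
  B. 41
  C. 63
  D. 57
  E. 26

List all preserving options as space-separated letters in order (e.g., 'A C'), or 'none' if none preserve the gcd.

Old gcd = 4; gcd of others (without N[4]) = 4
New gcd for candidate v: gcd(4, v). Preserves old gcd iff gcd(4, v) = 4.
  Option A: v=16, gcd(4,16)=4 -> preserves
  Option B: v=41, gcd(4,41)=1 -> changes
  Option C: v=63, gcd(4,63)=1 -> changes
  Option D: v=57, gcd(4,57)=1 -> changes
  Option E: v=26, gcd(4,26)=2 -> changes

Answer: A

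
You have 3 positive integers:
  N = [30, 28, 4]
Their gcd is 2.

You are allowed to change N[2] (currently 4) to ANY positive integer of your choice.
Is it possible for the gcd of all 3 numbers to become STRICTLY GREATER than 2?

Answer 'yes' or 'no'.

Current gcd = 2
gcd of all OTHER numbers (without N[2]=4): gcd([30, 28]) = 2
The new gcd after any change is gcd(2, new_value).
This can be at most 2.
Since 2 = old gcd 2, the gcd can only stay the same or decrease.

Answer: no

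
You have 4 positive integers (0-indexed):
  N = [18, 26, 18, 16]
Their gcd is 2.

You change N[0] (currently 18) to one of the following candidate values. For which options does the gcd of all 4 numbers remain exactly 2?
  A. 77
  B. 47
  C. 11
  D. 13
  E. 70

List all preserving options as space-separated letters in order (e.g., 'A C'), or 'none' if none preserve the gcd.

Old gcd = 2; gcd of others (without N[0]) = 2
New gcd for candidate v: gcd(2, v). Preserves old gcd iff gcd(2, v) = 2.
  Option A: v=77, gcd(2,77)=1 -> changes
  Option B: v=47, gcd(2,47)=1 -> changes
  Option C: v=11, gcd(2,11)=1 -> changes
  Option D: v=13, gcd(2,13)=1 -> changes
  Option E: v=70, gcd(2,70)=2 -> preserves

Answer: E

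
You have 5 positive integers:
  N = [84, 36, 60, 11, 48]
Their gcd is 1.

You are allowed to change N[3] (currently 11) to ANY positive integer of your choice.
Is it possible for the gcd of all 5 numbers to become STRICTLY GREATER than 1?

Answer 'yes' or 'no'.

Current gcd = 1
gcd of all OTHER numbers (without N[3]=11): gcd([84, 36, 60, 48]) = 12
The new gcd after any change is gcd(12, new_value).
This can be at most 12.
Since 12 > old gcd 1, the gcd CAN increase (e.g., set N[3] = 12).

Answer: yes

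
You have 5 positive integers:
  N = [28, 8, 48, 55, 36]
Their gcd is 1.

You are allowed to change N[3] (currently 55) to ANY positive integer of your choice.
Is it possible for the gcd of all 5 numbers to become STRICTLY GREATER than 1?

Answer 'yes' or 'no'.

Current gcd = 1
gcd of all OTHER numbers (without N[3]=55): gcd([28, 8, 48, 36]) = 4
The new gcd after any change is gcd(4, new_value).
This can be at most 4.
Since 4 > old gcd 1, the gcd CAN increase (e.g., set N[3] = 4).

Answer: yes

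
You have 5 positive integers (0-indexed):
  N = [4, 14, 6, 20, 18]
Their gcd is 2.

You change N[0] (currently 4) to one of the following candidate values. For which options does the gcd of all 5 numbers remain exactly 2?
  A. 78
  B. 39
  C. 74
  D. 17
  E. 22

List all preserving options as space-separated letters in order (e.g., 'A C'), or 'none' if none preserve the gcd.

Answer: A C E

Derivation:
Old gcd = 2; gcd of others (without N[0]) = 2
New gcd for candidate v: gcd(2, v). Preserves old gcd iff gcd(2, v) = 2.
  Option A: v=78, gcd(2,78)=2 -> preserves
  Option B: v=39, gcd(2,39)=1 -> changes
  Option C: v=74, gcd(2,74)=2 -> preserves
  Option D: v=17, gcd(2,17)=1 -> changes
  Option E: v=22, gcd(2,22)=2 -> preserves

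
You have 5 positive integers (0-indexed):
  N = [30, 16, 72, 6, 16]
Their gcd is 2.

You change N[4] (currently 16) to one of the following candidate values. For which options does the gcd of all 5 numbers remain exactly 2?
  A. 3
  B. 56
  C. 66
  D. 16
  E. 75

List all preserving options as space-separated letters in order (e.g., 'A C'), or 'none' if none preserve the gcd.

Old gcd = 2; gcd of others (without N[4]) = 2
New gcd for candidate v: gcd(2, v). Preserves old gcd iff gcd(2, v) = 2.
  Option A: v=3, gcd(2,3)=1 -> changes
  Option B: v=56, gcd(2,56)=2 -> preserves
  Option C: v=66, gcd(2,66)=2 -> preserves
  Option D: v=16, gcd(2,16)=2 -> preserves
  Option E: v=75, gcd(2,75)=1 -> changes

Answer: B C D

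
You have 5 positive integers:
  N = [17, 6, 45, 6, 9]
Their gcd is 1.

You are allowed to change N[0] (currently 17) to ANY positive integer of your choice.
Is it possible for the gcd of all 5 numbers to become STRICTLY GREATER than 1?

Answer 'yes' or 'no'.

Current gcd = 1
gcd of all OTHER numbers (without N[0]=17): gcd([6, 45, 6, 9]) = 3
The new gcd after any change is gcd(3, new_value).
This can be at most 3.
Since 3 > old gcd 1, the gcd CAN increase (e.g., set N[0] = 3).

Answer: yes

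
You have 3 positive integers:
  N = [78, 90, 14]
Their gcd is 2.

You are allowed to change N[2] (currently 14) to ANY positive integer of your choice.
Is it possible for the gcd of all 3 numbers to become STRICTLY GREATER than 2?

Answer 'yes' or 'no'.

Answer: yes

Derivation:
Current gcd = 2
gcd of all OTHER numbers (without N[2]=14): gcd([78, 90]) = 6
The new gcd after any change is gcd(6, new_value).
This can be at most 6.
Since 6 > old gcd 2, the gcd CAN increase (e.g., set N[2] = 6).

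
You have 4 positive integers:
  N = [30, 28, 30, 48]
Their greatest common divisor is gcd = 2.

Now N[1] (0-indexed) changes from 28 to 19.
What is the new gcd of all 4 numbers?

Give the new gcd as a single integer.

Answer: 1

Derivation:
Numbers: [30, 28, 30, 48], gcd = 2
Change: index 1, 28 -> 19
gcd of the OTHER numbers (without index 1): gcd([30, 30, 48]) = 6
New gcd = gcd(g_others, new_val) = gcd(6, 19) = 1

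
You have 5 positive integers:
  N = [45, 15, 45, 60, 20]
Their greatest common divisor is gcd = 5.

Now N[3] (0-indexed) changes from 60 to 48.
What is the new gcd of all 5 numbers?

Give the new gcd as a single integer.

Answer: 1

Derivation:
Numbers: [45, 15, 45, 60, 20], gcd = 5
Change: index 3, 60 -> 48
gcd of the OTHER numbers (without index 3): gcd([45, 15, 45, 20]) = 5
New gcd = gcd(g_others, new_val) = gcd(5, 48) = 1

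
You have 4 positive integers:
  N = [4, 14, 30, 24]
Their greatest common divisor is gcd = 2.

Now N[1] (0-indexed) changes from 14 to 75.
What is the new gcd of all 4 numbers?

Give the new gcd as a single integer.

Numbers: [4, 14, 30, 24], gcd = 2
Change: index 1, 14 -> 75
gcd of the OTHER numbers (without index 1): gcd([4, 30, 24]) = 2
New gcd = gcd(g_others, new_val) = gcd(2, 75) = 1

Answer: 1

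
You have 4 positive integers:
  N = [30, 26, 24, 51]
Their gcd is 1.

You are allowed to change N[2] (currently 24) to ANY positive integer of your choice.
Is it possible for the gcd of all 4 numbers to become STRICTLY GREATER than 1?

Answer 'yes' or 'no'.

Current gcd = 1
gcd of all OTHER numbers (without N[2]=24): gcd([30, 26, 51]) = 1
The new gcd after any change is gcd(1, new_value).
This can be at most 1.
Since 1 = old gcd 1, the gcd can only stay the same or decrease.

Answer: no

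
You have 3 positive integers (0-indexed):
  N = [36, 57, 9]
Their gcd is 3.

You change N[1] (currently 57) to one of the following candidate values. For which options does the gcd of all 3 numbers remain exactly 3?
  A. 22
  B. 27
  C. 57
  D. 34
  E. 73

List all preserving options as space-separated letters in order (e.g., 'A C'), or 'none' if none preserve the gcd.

Answer: C

Derivation:
Old gcd = 3; gcd of others (without N[1]) = 9
New gcd for candidate v: gcd(9, v). Preserves old gcd iff gcd(9, v) = 3.
  Option A: v=22, gcd(9,22)=1 -> changes
  Option B: v=27, gcd(9,27)=9 -> changes
  Option C: v=57, gcd(9,57)=3 -> preserves
  Option D: v=34, gcd(9,34)=1 -> changes
  Option E: v=73, gcd(9,73)=1 -> changes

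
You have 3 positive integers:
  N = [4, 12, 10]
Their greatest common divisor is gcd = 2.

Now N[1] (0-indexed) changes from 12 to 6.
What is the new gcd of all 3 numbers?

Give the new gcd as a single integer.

Numbers: [4, 12, 10], gcd = 2
Change: index 1, 12 -> 6
gcd of the OTHER numbers (without index 1): gcd([4, 10]) = 2
New gcd = gcd(g_others, new_val) = gcd(2, 6) = 2

Answer: 2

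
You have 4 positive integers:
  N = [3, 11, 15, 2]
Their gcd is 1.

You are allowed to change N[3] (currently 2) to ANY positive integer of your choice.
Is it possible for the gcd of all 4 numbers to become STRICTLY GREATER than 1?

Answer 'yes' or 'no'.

Answer: no

Derivation:
Current gcd = 1
gcd of all OTHER numbers (without N[3]=2): gcd([3, 11, 15]) = 1
The new gcd after any change is gcd(1, new_value).
This can be at most 1.
Since 1 = old gcd 1, the gcd can only stay the same or decrease.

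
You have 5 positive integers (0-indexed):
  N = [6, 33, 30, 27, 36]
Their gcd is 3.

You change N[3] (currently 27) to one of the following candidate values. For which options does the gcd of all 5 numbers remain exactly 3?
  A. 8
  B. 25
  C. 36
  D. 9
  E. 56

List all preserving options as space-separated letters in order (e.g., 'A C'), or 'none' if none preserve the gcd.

Old gcd = 3; gcd of others (without N[3]) = 3
New gcd for candidate v: gcd(3, v). Preserves old gcd iff gcd(3, v) = 3.
  Option A: v=8, gcd(3,8)=1 -> changes
  Option B: v=25, gcd(3,25)=1 -> changes
  Option C: v=36, gcd(3,36)=3 -> preserves
  Option D: v=9, gcd(3,9)=3 -> preserves
  Option E: v=56, gcd(3,56)=1 -> changes

Answer: C D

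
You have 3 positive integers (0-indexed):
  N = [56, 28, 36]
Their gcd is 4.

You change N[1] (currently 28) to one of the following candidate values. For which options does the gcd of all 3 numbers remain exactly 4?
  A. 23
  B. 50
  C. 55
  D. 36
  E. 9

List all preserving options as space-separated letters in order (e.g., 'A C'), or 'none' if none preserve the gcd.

Answer: D

Derivation:
Old gcd = 4; gcd of others (without N[1]) = 4
New gcd for candidate v: gcd(4, v). Preserves old gcd iff gcd(4, v) = 4.
  Option A: v=23, gcd(4,23)=1 -> changes
  Option B: v=50, gcd(4,50)=2 -> changes
  Option C: v=55, gcd(4,55)=1 -> changes
  Option D: v=36, gcd(4,36)=4 -> preserves
  Option E: v=9, gcd(4,9)=1 -> changes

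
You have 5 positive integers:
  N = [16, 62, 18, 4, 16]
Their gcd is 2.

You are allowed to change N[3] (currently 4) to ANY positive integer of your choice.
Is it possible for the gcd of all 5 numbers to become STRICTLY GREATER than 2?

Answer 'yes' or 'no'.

Current gcd = 2
gcd of all OTHER numbers (without N[3]=4): gcd([16, 62, 18, 16]) = 2
The new gcd after any change is gcd(2, new_value).
This can be at most 2.
Since 2 = old gcd 2, the gcd can only stay the same or decrease.

Answer: no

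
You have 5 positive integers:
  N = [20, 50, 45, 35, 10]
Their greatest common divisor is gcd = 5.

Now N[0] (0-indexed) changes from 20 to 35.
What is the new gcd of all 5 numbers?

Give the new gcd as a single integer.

Answer: 5

Derivation:
Numbers: [20, 50, 45, 35, 10], gcd = 5
Change: index 0, 20 -> 35
gcd of the OTHER numbers (without index 0): gcd([50, 45, 35, 10]) = 5
New gcd = gcd(g_others, new_val) = gcd(5, 35) = 5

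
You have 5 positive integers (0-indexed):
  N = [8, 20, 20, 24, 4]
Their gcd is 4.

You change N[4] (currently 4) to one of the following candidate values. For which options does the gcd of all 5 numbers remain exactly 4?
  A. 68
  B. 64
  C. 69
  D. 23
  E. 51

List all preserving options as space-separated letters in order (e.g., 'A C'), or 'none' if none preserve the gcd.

Old gcd = 4; gcd of others (without N[4]) = 4
New gcd for candidate v: gcd(4, v). Preserves old gcd iff gcd(4, v) = 4.
  Option A: v=68, gcd(4,68)=4 -> preserves
  Option B: v=64, gcd(4,64)=4 -> preserves
  Option C: v=69, gcd(4,69)=1 -> changes
  Option D: v=23, gcd(4,23)=1 -> changes
  Option E: v=51, gcd(4,51)=1 -> changes

Answer: A B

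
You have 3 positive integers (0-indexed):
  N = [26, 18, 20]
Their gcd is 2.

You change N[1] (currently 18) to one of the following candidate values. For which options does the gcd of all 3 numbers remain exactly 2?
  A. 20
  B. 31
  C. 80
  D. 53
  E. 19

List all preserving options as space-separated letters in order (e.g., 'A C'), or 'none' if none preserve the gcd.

Answer: A C

Derivation:
Old gcd = 2; gcd of others (without N[1]) = 2
New gcd for candidate v: gcd(2, v). Preserves old gcd iff gcd(2, v) = 2.
  Option A: v=20, gcd(2,20)=2 -> preserves
  Option B: v=31, gcd(2,31)=1 -> changes
  Option C: v=80, gcd(2,80)=2 -> preserves
  Option D: v=53, gcd(2,53)=1 -> changes
  Option E: v=19, gcd(2,19)=1 -> changes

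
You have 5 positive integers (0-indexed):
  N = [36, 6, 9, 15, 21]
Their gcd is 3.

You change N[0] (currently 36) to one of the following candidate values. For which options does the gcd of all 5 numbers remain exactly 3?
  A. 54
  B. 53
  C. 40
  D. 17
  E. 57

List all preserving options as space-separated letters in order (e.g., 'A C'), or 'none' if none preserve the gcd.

Answer: A E

Derivation:
Old gcd = 3; gcd of others (without N[0]) = 3
New gcd for candidate v: gcd(3, v). Preserves old gcd iff gcd(3, v) = 3.
  Option A: v=54, gcd(3,54)=3 -> preserves
  Option B: v=53, gcd(3,53)=1 -> changes
  Option C: v=40, gcd(3,40)=1 -> changes
  Option D: v=17, gcd(3,17)=1 -> changes
  Option E: v=57, gcd(3,57)=3 -> preserves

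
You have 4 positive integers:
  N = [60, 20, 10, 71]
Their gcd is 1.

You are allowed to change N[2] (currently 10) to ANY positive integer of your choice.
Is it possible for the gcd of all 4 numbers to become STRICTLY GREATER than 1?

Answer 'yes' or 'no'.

Answer: no

Derivation:
Current gcd = 1
gcd of all OTHER numbers (without N[2]=10): gcd([60, 20, 71]) = 1
The new gcd after any change is gcd(1, new_value).
This can be at most 1.
Since 1 = old gcd 1, the gcd can only stay the same or decrease.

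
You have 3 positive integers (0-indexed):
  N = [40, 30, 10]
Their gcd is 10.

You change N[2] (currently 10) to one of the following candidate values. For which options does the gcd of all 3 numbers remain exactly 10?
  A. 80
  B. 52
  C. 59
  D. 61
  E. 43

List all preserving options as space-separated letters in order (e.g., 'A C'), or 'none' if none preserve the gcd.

Answer: A

Derivation:
Old gcd = 10; gcd of others (without N[2]) = 10
New gcd for candidate v: gcd(10, v). Preserves old gcd iff gcd(10, v) = 10.
  Option A: v=80, gcd(10,80)=10 -> preserves
  Option B: v=52, gcd(10,52)=2 -> changes
  Option C: v=59, gcd(10,59)=1 -> changes
  Option D: v=61, gcd(10,61)=1 -> changes
  Option E: v=43, gcd(10,43)=1 -> changes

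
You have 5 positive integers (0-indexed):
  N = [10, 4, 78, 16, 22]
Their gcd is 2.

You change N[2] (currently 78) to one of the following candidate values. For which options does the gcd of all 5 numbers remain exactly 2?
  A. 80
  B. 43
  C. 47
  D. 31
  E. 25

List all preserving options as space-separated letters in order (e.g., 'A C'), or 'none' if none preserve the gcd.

Answer: A

Derivation:
Old gcd = 2; gcd of others (without N[2]) = 2
New gcd for candidate v: gcd(2, v). Preserves old gcd iff gcd(2, v) = 2.
  Option A: v=80, gcd(2,80)=2 -> preserves
  Option B: v=43, gcd(2,43)=1 -> changes
  Option C: v=47, gcd(2,47)=1 -> changes
  Option D: v=31, gcd(2,31)=1 -> changes
  Option E: v=25, gcd(2,25)=1 -> changes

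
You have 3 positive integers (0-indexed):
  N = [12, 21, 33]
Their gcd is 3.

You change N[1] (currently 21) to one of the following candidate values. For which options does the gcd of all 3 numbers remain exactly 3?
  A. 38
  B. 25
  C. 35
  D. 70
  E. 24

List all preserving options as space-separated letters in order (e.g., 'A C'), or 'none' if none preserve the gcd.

Answer: E

Derivation:
Old gcd = 3; gcd of others (without N[1]) = 3
New gcd for candidate v: gcd(3, v). Preserves old gcd iff gcd(3, v) = 3.
  Option A: v=38, gcd(3,38)=1 -> changes
  Option B: v=25, gcd(3,25)=1 -> changes
  Option C: v=35, gcd(3,35)=1 -> changes
  Option D: v=70, gcd(3,70)=1 -> changes
  Option E: v=24, gcd(3,24)=3 -> preserves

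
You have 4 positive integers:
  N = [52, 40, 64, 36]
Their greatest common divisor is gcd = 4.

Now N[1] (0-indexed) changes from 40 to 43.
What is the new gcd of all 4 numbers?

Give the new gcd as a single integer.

Numbers: [52, 40, 64, 36], gcd = 4
Change: index 1, 40 -> 43
gcd of the OTHER numbers (without index 1): gcd([52, 64, 36]) = 4
New gcd = gcd(g_others, new_val) = gcd(4, 43) = 1

Answer: 1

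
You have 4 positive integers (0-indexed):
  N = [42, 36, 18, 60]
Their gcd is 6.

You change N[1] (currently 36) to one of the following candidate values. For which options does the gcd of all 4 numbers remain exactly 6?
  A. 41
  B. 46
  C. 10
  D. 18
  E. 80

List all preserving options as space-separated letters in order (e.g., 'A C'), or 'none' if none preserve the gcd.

Old gcd = 6; gcd of others (without N[1]) = 6
New gcd for candidate v: gcd(6, v). Preserves old gcd iff gcd(6, v) = 6.
  Option A: v=41, gcd(6,41)=1 -> changes
  Option B: v=46, gcd(6,46)=2 -> changes
  Option C: v=10, gcd(6,10)=2 -> changes
  Option D: v=18, gcd(6,18)=6 -> preserves
  Option E: v=80, gcd(6,80)=2 -> changes

Answer: D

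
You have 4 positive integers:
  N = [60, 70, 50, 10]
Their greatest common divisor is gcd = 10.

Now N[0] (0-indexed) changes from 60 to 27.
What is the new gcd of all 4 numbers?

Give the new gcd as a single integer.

Answer: 1

Derivation:
Numbers: [60, 70, 50, 10], gcd = 10
Change: index 0, 60 -> 27
gcd of the OTHER numbers (without index 0): gcd([70, 50, 10]) = 10
New gcd = gcd(g_others, new_val) = gcd(10, 27) = 1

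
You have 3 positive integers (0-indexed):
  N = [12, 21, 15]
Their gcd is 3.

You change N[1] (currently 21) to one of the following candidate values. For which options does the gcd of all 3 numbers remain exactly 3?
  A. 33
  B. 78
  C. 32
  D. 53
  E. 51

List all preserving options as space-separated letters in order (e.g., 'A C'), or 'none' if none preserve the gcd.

Answer: A B E

Derivation:
Old gcd = 3; gcd of others (without N[1]) = 3
New gcd for candidate v: gcd(3, v). Preserves old gcd iff gcd(3, v) = 3.
  Option A: v=33, gcd(3,33)=3 -> preserves
  Option B: v=78, gcd(3,78)=3 -> preserves
  Option C: v=32, gcd(3,32)=1 -> changes
  Option D: v=53, gcd(3,53)=1 -> changes
  Option E: v=51, gcd(3,51)=3 -> preserves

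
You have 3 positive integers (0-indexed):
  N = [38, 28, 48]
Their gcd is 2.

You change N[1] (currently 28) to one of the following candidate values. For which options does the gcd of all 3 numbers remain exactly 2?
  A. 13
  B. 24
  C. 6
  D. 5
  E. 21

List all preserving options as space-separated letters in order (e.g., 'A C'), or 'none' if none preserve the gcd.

Answer: B C

Derivation:
Old gcd = 2; gcd of others (without N[1]) = 2
New gcd for candidate v: gcd(2, v). Preserves old gcd iff gcd(2, v) = 2.
  Option A: v=13, gcd(2,13)=1 -> changes
  Option B: v=24, gcd(2,24)=2 -> preserves
  Option C: v=6, gcd(2,6)=2 -> preserves
  Option D: v=5, gcd(2,5)=1 -> changes
  Option E: v=21, gcd(2,21)=1 -> changes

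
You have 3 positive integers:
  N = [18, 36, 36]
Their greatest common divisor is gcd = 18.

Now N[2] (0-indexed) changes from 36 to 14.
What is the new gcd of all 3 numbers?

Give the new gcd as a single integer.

Answer: 2

Derivation:
Numbers: [18, 36, 36], gcd = 18
Change: index 2, 36 -> 14
gcd of the OTHER numbers (without index 2): gcd([18, 36]) = 18
New gcd = gcd(g_others, new_val) = gcd(18, 14) = 2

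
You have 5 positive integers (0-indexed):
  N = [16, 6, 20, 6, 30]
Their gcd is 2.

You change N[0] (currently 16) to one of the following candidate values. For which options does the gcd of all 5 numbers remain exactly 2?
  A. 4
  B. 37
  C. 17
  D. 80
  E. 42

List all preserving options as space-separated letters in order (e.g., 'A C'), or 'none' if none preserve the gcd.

Answer: A D E

Derivation:
Old gcd = 2; gcd of others (without N[0]) = 2
New gcd for candidate v: gcd(2, v). Preserves old gcd iff gcd(2, v) = 2.
  Option A: v=4, gcd(2,4)=2 -> preserves
  Option B: v=37, gcd(2,37)=1 -> changes
  Option C: v=17, gcd(2,17)=1 -> changes
  Option D: v=80, gcd(2,80)=2 -> preserves
  Option E: v=42, gcd(2,42)=2 -> preserves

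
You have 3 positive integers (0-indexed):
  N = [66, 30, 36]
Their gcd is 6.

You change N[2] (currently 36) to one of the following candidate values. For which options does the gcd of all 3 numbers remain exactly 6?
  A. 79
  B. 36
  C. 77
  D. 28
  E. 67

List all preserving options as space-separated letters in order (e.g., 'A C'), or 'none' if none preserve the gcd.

Answer: B

Derivation:
Old gcd = 6; gcd of others (without N[2]) = 6
New gcd for candidate v: gcd(6, v). Preserves old gcd iff gcd(6, v) = 6.
  Option A: v=79, gcd(6,79)=1 -> changes
  Option B: v=36, gcd(6,36)=6 -> preserves
  Option C: v=77, gcd(6,77)=1 -> changes
  Option D: v=28, gcd(6,28)=2 -> changes
  Option E: v=67, gcd(6,67)=1 -> changes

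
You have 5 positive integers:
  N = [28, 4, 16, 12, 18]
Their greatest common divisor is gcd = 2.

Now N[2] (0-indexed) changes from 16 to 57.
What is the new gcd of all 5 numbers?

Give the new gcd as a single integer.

Numbers: [28, 4, 16, 12, 18], gcd = 2
Change: index 2, 16 -> 57
gcd of the OTHER numbers (without index 2): gcd([28, 4, 12, 18]) = 2
New gcd = gcd(g_others, new_val) = gcd(2, 57) = 1

Answer: 1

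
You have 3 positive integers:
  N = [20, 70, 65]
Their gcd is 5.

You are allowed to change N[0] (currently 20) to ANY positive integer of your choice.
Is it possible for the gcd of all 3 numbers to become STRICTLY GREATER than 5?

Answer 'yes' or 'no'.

Answer: no

Derivation:
Current gcd = 5
gcd of all OTHER numbers (without N[0]=20): gcd([70, 65]) = 5
The new gcd after any change is gcd(5, new_value).
This can be at most 5.
Since 5 = old gcd 5, the gcd can only stay the same or decrease.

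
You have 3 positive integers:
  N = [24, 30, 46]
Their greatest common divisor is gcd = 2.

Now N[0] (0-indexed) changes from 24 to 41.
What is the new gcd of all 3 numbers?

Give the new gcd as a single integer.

Answer: 1

Derivation:
Numbers: [24, 30, 46], gcd = 2
Change: index 0, 24 -> 41
gcd of the OTHER numbers (without index 0): gcd([30, 46]) = 2
New gcd = gcd(g_others, new_val) = gcd(2, 41) = 1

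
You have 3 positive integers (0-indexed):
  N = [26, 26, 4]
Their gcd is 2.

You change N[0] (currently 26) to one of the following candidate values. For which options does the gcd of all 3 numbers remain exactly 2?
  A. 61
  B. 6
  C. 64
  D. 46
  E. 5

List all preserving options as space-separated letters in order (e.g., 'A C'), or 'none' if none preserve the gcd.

Old gcd = 2; gcd of others (without N[0]) = 2
New gcd for candidate v: gcd(2, v). Preserves old gcd iff gcd(2, v) = 2.
  Option A: v=61, gcd(2,61)=1 -> changes
  Option B: v=6, gcd(2,6)=2 -> preserves
  Option C: v=64, gcd(2,64)=2 -> preserves
  Option D: v=46, gcd(2,46)=2 -> preserves
  Option E: v=5, gcd(2,5)=1 -> changes

Answer: B C D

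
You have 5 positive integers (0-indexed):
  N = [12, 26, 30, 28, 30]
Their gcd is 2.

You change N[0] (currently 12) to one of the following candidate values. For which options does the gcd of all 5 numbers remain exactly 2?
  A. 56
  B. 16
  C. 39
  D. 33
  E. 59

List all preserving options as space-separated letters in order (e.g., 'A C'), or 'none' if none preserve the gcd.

Answer: A B

Derivation:
Old gcd = 2; gcd of others (without N[0]) = 2
New gcd for candidate v: gcd(2, v). Preserves old gcd iff gcd(2, v) = 2.
  Option A: v=56, gcd(2,56)=2 -> preserves
  Option B: v=16, gcd(2,16)=2 -> preserves
  Option C: v=39, gcd(2,39)=1 -> changes
  Option D: v=33, gcd(2,33)=1 -> changes
  Option E: v=59, gcd(2,59)=1 -> changes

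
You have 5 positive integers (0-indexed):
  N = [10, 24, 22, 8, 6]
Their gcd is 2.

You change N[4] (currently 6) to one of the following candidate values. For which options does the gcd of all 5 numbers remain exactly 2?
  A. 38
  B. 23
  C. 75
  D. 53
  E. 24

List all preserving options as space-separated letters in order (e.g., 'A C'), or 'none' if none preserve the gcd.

Answer: A E

Derivation:
Old gcd = 2; gcd of others (without N[4]) = 2
New gcd for candidate v: gcd(2, v). Preserves old gcd iff gcd(2, v) = 2.
  Option A: v=38, gcd(2,38)=2 -> preserves
  Option B: v=23, gcd(2,23)=1 -> changes
  Option C: v=75, gcd(2,75)=1 -> changes
  Option D: v=53, gcd(2,53)=1 -> changes
  Option E: v=24, gcd(2,24)=2 -> preserves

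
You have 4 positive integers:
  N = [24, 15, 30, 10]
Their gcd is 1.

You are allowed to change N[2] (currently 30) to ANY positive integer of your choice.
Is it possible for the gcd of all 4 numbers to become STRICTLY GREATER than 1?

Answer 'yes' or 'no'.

Answer: no

Derivation:
Current gcd = 1
gcd of all OTHER numbers (without N[2]=30): gcd([24, 15, 10]) = 1
The new gcd after any change is gcd(1, new_value).
This can be at most 1.
Since 1 = old gcd 1, the gcd can only stay the same or decrease.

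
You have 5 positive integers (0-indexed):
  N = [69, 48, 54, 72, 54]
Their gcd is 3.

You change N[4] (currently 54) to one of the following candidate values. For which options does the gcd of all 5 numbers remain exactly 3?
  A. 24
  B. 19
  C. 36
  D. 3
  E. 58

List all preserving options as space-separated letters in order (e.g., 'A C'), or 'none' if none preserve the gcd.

Old gcd = 3; gcd of others (without N[4]) = 3
New gcd for candidate v: gcd(3, v). Preserves old gcd iff gcd(3, v) = 3.
  Option A: v=24, gcd(3,24)=3 -> preserves
  Option B: v=19, gcd(3,19)=1 -> changes
  Option C: v=36, gcd(3,36)=3 -> preserves
  Option D: v=3, gcd(3,3)=3 -> preserves
  Option E: v=58, gcd(3,58)=1 -> changes

Answer: A C D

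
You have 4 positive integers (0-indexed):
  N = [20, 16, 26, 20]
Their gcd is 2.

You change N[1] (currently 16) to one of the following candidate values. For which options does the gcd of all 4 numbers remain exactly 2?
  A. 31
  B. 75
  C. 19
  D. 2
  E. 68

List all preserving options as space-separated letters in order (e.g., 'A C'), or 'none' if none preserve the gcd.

Answer: D E

Derivation:
Old gcd = 2; gcd of others (without N[1]) = 2
New gcd for candidate v: gcd(2, v). Preserves old gcd iff gcd(2, v) = 2.
  Option A: v=31, gcd(2,31)=1 -> changes
  Option B: v=75, gcd(2,75)=1 -> changes
  Option C: v=19, gcd(2,19)=1 -> changes
  Option D: v=2, gcd(2,2)=2 -> preserves
  Option E: v=68, gcd(2,68)=2 -> preserves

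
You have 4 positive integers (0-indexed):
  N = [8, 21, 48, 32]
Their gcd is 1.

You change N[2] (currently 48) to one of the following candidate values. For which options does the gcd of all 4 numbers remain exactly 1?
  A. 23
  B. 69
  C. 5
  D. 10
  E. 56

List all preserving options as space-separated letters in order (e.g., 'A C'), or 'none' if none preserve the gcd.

Answer: A B C D E

Derivation:
Old gcd = 1; gcd of others (without N[2]) = 1
New gcd for candidate v: gcd(1, v). Preserves old gcd iff gcd(1, v) = 1.
  Option A: v=23, gcd(1,23)=1 -> preserves
  Option B: v=69, gcd(1,69)=1 -> preserves
  Option C: v=5, gcd(1,5)=1 -> preserves
  Option D: v=10, gcd(1,10)=1 -> preserves
  Option E: v=56, gcd(1,56)=1 -> preserves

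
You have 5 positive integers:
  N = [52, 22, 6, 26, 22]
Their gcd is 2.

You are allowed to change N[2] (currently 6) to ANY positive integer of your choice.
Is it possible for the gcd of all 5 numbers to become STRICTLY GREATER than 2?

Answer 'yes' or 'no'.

Current gcd = 2
gcd of all OTHER numbers (without N[2]=6): gcd([52, 22, 26, 22]) = 2
The new gcd after any change is gcd(2, new_value).
This can be at most 2.
Since 2 = old gcd 2, the gcd can only stay the same or decrease.

Answer: no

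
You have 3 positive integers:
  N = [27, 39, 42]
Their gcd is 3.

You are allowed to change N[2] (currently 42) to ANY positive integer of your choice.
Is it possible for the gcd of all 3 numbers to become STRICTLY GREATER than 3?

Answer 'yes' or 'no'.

Answer: no

Derivation:
Current gcd = 3
gcd of all OTHER numbers (without N[2]=42): gcd([27, 39]) = 3
The new gcd after any change is gcd(3, new_value).
This can be at most 3.
Since 3 = old gcd 3, the gcd can only stay the same or decrease.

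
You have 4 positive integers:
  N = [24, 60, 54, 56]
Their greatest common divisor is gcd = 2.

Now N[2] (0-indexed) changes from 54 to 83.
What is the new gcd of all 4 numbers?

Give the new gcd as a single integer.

Numbers: [24, 60, 54, 56], gcd = 2
Change: index 2, 54 -> 83
gcd of the OTHER numbers (without index 2): gcd([24, 60, 56]) = 4
New gcd = gcd(g_others, new_val) = gcd(4, 83) = 1

Answer: 1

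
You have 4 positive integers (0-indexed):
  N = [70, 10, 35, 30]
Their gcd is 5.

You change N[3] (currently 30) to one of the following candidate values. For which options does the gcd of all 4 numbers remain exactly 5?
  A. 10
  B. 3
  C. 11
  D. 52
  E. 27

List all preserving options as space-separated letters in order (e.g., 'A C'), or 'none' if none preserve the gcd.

Old gcd = 5; gcd of others (without N[3]) = 5
New gcd for candidate v: gcd(5, v). Preserves old gcd iff gcd(5, v) = 5.
  Option A: v=10, gcd(5,10)=5 -> preserves
  Option B: v=3, gcd(5,3)=1 -> changes
  Option C: v=11, gcd(5,11)=1 -> changes
  Option D: v=52, gcd(5,52)=1 -> changes
  Option E: v=27, gcd(5,27)=1 -> changes

Answer: A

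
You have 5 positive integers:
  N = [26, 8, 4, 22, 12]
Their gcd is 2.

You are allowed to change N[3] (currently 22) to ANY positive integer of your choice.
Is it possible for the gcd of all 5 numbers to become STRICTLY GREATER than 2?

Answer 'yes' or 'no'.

Current gcd = 2
gcd of all OTHER numbers (without N[3]=22): gcd([26, 8, 4, 12]) = 2
The new gcd after any change is gcd(2, new_value).
This can be at most 2.
Since 2 = old gcd 2, the gcd can only stay the same or decrease.

Answer: no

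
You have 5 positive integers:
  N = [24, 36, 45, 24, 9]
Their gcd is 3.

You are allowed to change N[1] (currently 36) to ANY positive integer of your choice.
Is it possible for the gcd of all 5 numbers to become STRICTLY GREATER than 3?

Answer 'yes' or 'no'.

Answer: no

Derivation:
Current gcd = 3
gcd of all OTHER numbers (without N[1]=36): gcd([24, 45, 24, 9]) = 3
The new gcd after any change is gcd(3, new_value).
This can be at most 3.
Since 3 = old gcd 3, the gcd can only stay the same or decrease.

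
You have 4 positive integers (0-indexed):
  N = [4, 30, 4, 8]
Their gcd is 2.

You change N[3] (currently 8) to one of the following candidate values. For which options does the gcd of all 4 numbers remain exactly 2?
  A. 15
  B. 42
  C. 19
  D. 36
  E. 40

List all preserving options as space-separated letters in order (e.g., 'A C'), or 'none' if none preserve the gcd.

Old gcd = 2; gcd of others (without N[3]) = 2
New gcd for candidate v: gcd(2, v). Preserves old gcd iff gcd(2, v) = 2.
  Option A: v=15, gcd(2,15)=1 -> changes
  Option B: v=42, gcd(2,42)=2 -> preserves
  Option C: v=19, gcd(2,19)=1 -> changes
  Option D: v=36, gcd(2,36)=2 -> preserves
  Option E: v=40, gcd(2,40)=2 -> preserves

Answer: B D E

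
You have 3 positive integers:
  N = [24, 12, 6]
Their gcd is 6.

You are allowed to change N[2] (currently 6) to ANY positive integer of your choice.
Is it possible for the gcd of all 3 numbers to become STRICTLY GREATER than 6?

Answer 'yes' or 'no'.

Current gcd = 6
gcd of all OTHER numbers (without N[2]=6): gcd([24, 12]) = 12
The new gcd after any change is gcd(12, new_value).
This can be at most 12.
Since 12 > old gcd 6, the gcd CAN increase (e.g., set N[2] = 12).

Answer: yes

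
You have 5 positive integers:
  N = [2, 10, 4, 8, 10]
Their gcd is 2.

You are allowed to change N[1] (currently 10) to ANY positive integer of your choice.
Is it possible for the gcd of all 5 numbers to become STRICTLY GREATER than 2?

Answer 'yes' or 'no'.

Answer: no

Derivation:
Current gcd = 2
gcd of all OTHER numbers (without N[1]=10): gcd([2, 4, 8, 10]) = 2
The new gcd after any change is gcd(2, new_value).
This can be at most 2.
Since 2 = old gcd 2, the gcd can only stay the same or decrease.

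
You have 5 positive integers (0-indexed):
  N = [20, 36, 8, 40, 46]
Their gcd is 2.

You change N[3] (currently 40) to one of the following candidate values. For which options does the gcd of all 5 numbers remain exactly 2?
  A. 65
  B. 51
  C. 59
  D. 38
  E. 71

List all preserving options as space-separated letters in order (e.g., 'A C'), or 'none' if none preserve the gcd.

Old gcd = 2; gcd of others (without N[3]) = 2
New gcd for candidate v: gcd(2, v). Preserves old gcd iff gcd(2, v) = 2.
  Option A: v=65, gcd(2,65)=1 -> changes
  Option B: v=51, gcd(2,51)=1 -> changes
  Option C: v=59, gcd(2,59)=1 -> changes
  Option D: v=38, gcd(2,38)=2 -> preserves
  Option E: v=71, gcd(2,71)=1 -> changes

Answer: D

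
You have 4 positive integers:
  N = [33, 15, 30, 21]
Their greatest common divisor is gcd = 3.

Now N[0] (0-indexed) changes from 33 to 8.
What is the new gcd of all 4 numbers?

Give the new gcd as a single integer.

Answer: 1

Derivation:
Numbers: [33, 15, 30, 21], gcd = 3
Change: index 0, 33 -> 8
gcd of the OTHER numbers (without index 0): gcd([15, 30, 21]) = 3
New gcd = gcd(g_others, new_val) = gcd(3, 8) = 1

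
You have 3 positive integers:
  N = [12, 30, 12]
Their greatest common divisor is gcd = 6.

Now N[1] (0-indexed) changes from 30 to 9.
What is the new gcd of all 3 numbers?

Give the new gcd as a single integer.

Answer: 3

Derivation:
Numbers: [12, 30, 12], gcd = 6
Change: index 1, 30 -> 9
gcd of the OTHER numbers (without index 1): gcd([12, 12]) = 12
New gcd = gcd(g_others, new_val) = gcd(12, 9) = 3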